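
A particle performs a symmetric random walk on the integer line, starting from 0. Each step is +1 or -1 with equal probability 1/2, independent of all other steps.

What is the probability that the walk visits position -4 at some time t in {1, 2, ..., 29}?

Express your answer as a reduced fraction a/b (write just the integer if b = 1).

Count via complement. Let g(t,s) = #length-t paths at position s with S_1..S_t all ≠ -4.
g(t,s) = g(t-1,s-1) + g(t-1,s+1) for s ≠ -4; g(t,-4) = 0.
t=0: g(0,0)=1
t=1: g(1,-1)=1 g(1,1)=1
t=2: g(2,-2)=1 g(2,0)=2 g(2,2)=1
t=3: g(3,-3)=1 g(3,-1)=3 g(3,1)=3 g(3,3)=1
t=4: g(4,-2)=4 g(4,0)=6 g(4,2)=4 g(4,4)=1
t=5: g(5,-3)=4 g(5,-1)=10 g(5,1)=10 g(5,3)=5 g(5,5)=1
t=6: g(6,-2)=14 g(6,0)=20 g(6,2)=15 g(6,4)=6 g(6,6)=1
t=7: g(7,-3)=14 g(7,-1)=34 g(7,1)=35 g(7,3)=21 g(7,5)=7 g(7,7)=1
t=8: g(8,-2)=48 g(8,0)=69 g(8,2)=56 g(8,4)=28 g(8,6)=8 g(8,8)=1
t=9: g(9,-3)=48 g(9,-1)=117 g(9,1)=125 g(9,3)=84 g(9,5)=36 g(9,7)=9 g(9,9)=1
t=10: g(10,-2)=165 g(10,0)=242 g(10,2)=209 g(10,4)=120 g(10,6)=45 g(10,8)=10 g(10,10)=1
t=11: g(11,-3)=165 g(11,-1)=407 g(11,1)=451 g(11,3)=329 g(11,5)=165 g(11,7)=55 g(11,9)=11 g(11,11)=1
t=12: g(12,-2)=572 g(12,0)=858 g(12,2)=780 g(12,4)=494 g(12,6)=220 g(12,8)=66 g(12,10)=12 g(12,12)=1
t=13: g(13,-3)=572 g(13,-1)=1430 g(13,1)=1638 g(13,3)=1274 g(13,5)=714 g(13,7)=286 g(13,9)=78 g(13,11)=13 g(13,13)=1
t=14: g(14,-2)=2002 g(14,0)=3068 g(14,2)=2912 g(14,4)=1988 g(14,6)=1000 g(14,8)=364 g(14,10)=91 g(14,12)=14 g(14,14)=1
t=15: g(15,-3)=2002 g(15,-1)=5070 g(15,1)=5980 g(15,3)=4900 g(15,5)=2988 g(15,7)=1364 g(15,9)=455 g(15,11)=105 g(15,13)=15 g(15,15)=1
t=16: g(16,-2)=7072 g(16,0)=11050 g(16,2)=10880 g(16,4)=7888 g(16,6)=4352 g(16,8)=1819 g(16,10)=560 g(16,12)=120 g(16,14)=16 g(16,16)=1
t=17: g(17,-3)=7072 g(17,-1)=18122 g(17,1)=21930 g(17,3)=18768 g(17,5)=12240 g(17,7)=6171 g(17,9)=2379 g(17,11)=680 g(17,13)=136 g(17,15)=17 g(17,17)=1
t=18: g(18,-2)=25194 g(18,0)=40052 g(18,2)=40698 g(18,4)=31008 g(18,6)=18411 g(18,8)=8550 g(18,10)=3059 g(18,12)=816 g(18,14)=153 g(18,16)=18 g(18,18)=1
t=19: g(19,-3)=25194 g(19,-1)=65246 g(19,1)=80750 g(19,3)=71706 g(19,5)=49419 g(19,7)=26961 g(19,9)=11609 g(19,11)=3875 g(19,13)=969 g(19,15)=171 g(19,17)=19 g(19,19)=1
t=20: g(20,-2)=90440 g(20,0)=145996 g(20,2)=152456 g(20,4)=121125 g(20,6)=76380 g(20,8)=38570 g(20,10)=15484 g(20,12)=4844 g(20,14)=1140 g(20,16)=190 g(20,18)=20 g(20,20)=1
t=21: g(21,-3)=90440 g(21,-1)=236436 g(21,1)=298452 g(21,3)=273581 g(21,5)=197505 g(21,7)=114950 g(21,9)=54054 g(21,11)=20328 g(21,13)=5984 g(21,15)=1330 g(21,17)=210 g(21,19)=21 g(21,21)=1
t=22: g(22,-2)=326876 g(22,0)=534888 g(22,2)=572033 g(22,4)=471086 g(22,6)=312455 g(22,8)=169004 g(22,10)=74382 g(22,12)=26312 g(22,14)=7314 g(22,16)=1540 g(22,18)=231 g(22,20)=22 g(22,22)=1
t=23: g(23,-3)=326876 g(23,-1)=861764 g(23,1)=1106921 g(23,3)=1043119 g(23,5)=783541 g(23,7)=481459 g(23,9)=243386 g(23,11)=100694 g(23,13)=33626 g(23,15)=8854 g(23,17)=1771 g(23,19)=253 g(23,21)=23 g(23,23)=1
t=24: g(24,-2)=1188640 g(24,0)=1968685 g(24,2)=2150040 g(24,4)=1826660 g(24,6)=1265000 g(24,8)=724845 g(24,10)=344080 g(24,12)=134320 g(24,14)=42480 g(24,16)=10625 g(24,18)=2024 g(24,20)=276 g(24,22)=24 g(24,24)=1
t=25: g(25,-3)=1188640 g(25,-1)=3157325 g(25,1)=4118725 g(25,3)=3976700 g(25,5)=3091660 g(25,7)=1989845 g(25,9)=1068925 g(25,11)=478400 g(25,13)=176800 g(25,15)=53105 g(25,17)=12649 g(25,19)=2300 g(25,21)=300 g(25,23)=25 g(25,25)=1
t=26: g(26,-2)=4345965 g(26,0)=7276050 g(26,2)=8095425 g(26,4)=7068360 g(26,6)=5081505 g(26,8)=3058770 g(26,10)=1547325 g(26,12)=655200 g(26,14)=229905 g(26,16)=65754 g(26,18)=14949 g(26,20)=2600 g(26,22)=325 g(26,24)=26 g(26,26)=1
t=27: g(27,-3)=4345965 g(27,-1)=11622015 g(27,1)=15371475 g(27,3)=15163785 g(27,5)=12149865 g(27,7)=8140275 g(27,9)=4606095 g(27,11)=2202525 g(27,13)=885105 g(27,15)=295659 g(27,17)=80703 g(27,19)=17549 g(27,21)=2925 g(27,23)=351 g(27,25)=27 g(27,27)=1
t=28: g(28,-2)=15967980 g(28,0)=26993490 g(28,2)=30535260 g(28,4)=27313650 g(28,6)=20290140 g(28,8)=12746370 g(28,10)=6808620 g(28,12)=3087630 g(28,14)=1180764 g(28,16)=376362 g(28,18)=98252 g(28,20)=20474 g(28,22)=3276 g(28,24)=378 g(28,26)=28 g(28,28)=1
t=29: g(29,-3)=15967980 g(29,-1)=42961470 g(29,1)=57528750 g(29,3)=57848910 g(29,5)=47603790 g(29,7)=33036510 g(29,9)=19554990 g(29,11)=9896250 g(29,13)=4268394 g(29,15)=1557126 g(29,17)=474614 g(29,19)=118726 g(29,21)=23750 g(29,23)=3654 g(29,25)=406 g(29,27)=29 g(29,29)=1
Paths never hitting -4: Σ_s g(29,s) = 290845350
Paths hitting -4: 2^29 - 290845350 = 246025562
P = 246025562/536870912 = 123012781/268435456

Answer: 123012781/268435456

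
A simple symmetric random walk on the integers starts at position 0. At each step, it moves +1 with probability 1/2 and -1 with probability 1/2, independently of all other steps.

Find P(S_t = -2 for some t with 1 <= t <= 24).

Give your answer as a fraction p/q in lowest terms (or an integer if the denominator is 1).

Answer: 2894229/4194304

Derivation:
Count via complement. Let g(t,s) = #length-t paths at position s with S_1..S_t all ≠ -2.
g(t,s) = g(t-1,s-1) + g(t-1,s+1) for s ≠ -2; g(t,-2) = 0.
t=0: g(0,0)=1
t=1: g(1,-1)=1 g(1,1)=1
t=2: g(2,0)=2 g(2,2)=1
t=3: g(3,-1)=2 g(3,1)=3 g(3,3)=1
t=4: g(4,0)=5 g(4,2)=4 g(4,4)=1
t=5: g(5,-1)=5 g(5,1)=9 g(5,3)=5 g(5,5)=1
t=6: g(6,0)=14 g(6,2)=14 g(6,4)=6 g(6,6)=1
t=7: g(7,-1)=14 g(7,1)=28 g(7,3)=20 g(7,5)=7 g(7,7)=1
t=8: g(8,0)=42 g(8,2)=48 g(8,4)=27 g(8,6)=8 g(8,8)=1
t=9: g(9,-1)=42 g(9,1)=90 g(9,3)=75 g(9,5)=35 g(9,7)=9 g(9,9)=1
t=10: g(10,0)=132 g(10,2)=165 g(10,4)=110 g(10,6)=44 g(10,8)=10 g(10,10)=1
t=11: g(11,-1)=132 g(11,1)=297 g(11,3)=275 g(11,5)=154 g(11,7)=54 g(11,9)=11 g(11,11)=1
t=12: g(12,0)=429 g(12,2)=572 g(12,4)=429 g(12,6)=208 g(12,8)=65 g(12,10)=12 g(12,12)=1
t=13: g(13,-1)=429 g(13,1)=1001 g(13,3)=1001 g(13,5)=637 g(13,7)=273 g(13,9)=77 g(13,11)=13 g(13,13)=1
t=14: g(14,0)=1430 g(14,2)=2002 g(14,4)=1638 g(14,6)=910 g(14,8)=350 g(14,10)=90 g(14,12)=14 g(14,14)=1
t=15: g(15,-1)=1430 g(15,1)=3432 g(15,3)=3640 g(15,5)=2548 g(15,7)=1260 g(15,9)=440 g(15,11)=104 g(15,13)=15 g(15,15)=1
t=16: g(16,0)=4862 g(16,2)=7072 g(16,4)=6188 g(16,6)=3808 g(16,8)=1700 g(16,10)=544 g(16,12)=119 g(16,14)=16 g(16,16)=1
t=17: g(17,-1)=4862 g(17,1)=11934 g(17,3)=13260 g(17,5)=9996 g(17,7)=5508 g(17,9)=2244 g(17,11)=663 g(17,13)=135 g(17,15)=17 g(17,17)=1
t=18: g(18,0)=16796 g(18,2)=25194 g(18,4)=23256 g(18,6)=15504 g(18,8)=7752 g(18,10)=2907 g(18,12)=798 g(18,14)=152 g(18,16)=18 g(18,18)=1
t=19: g(19,-1)=16796 g(19,1)=41990 g(19,3)=48450 g(19,5)=38760 g(19,7)=23256 g(19,9)=10659 g(19,11)=3705 g(19,13)=950 g(19,15)=170 g(19,17)=19 g(19,19)=1
t=20: g(20,0)=58786 g(20,2)=90440 g(20,4)=87210 g(20,6)=62016 g(20,8)=33915 g(20,10)=14364 g(20,12)=4655 g(20,14)=1120 g(20,16)=189 g(20,18)=20 g(20,20)=1
t=21: g(21,-1)=58786 g(21,1)=149226 g(21,3)=177650 g(21,5)=149226 g(21,7)=95931 g(21,9)=48279 g(21,11)=19019 g(21,13)=5775 g(21,15)=1309 g(21,17)=209 g(21,19)=21 g(21,21)=1
t=22: g(22,0)=208012 g(22,2)=326876 g(22,4)=326876 g(22,6)=245157 g(22,8)=144210 g(22,10)=67298 g(22,12)=24794 g(22,14)=7084 g(22,16)=1518 g(22,18)=230 g(22,20)=22 g(22,22)=1
t=23: g(23,-1)=208012 g(23,1)=534888 g(23,3)=653752 g(23,5)=572033 g(23,7)=389367 g(23,9)=211508 g(23,11)=92092 g(23,13)=31878 g(23,15)=8602 g(23,17)=1748 g(23,19)=252 g(23,21)=23 g(23,23)=1
t=24: g(24,0)=742900 g(24,2)=1188640 g(24,4)=1225785 g(24,6)=961400 g(24,8)=600875 g(24,10)=303600 g(24,12)=123970 g(24,14)=40480 g(24,16)=10350 g(24,18)=2000 g(24,20)=275 g(24,22)=24 g(24,24)=1
Paths never hitting -2: Σ_s g(24,s) = 5200300
Paths hitting -2: 2^24 - 5200300 = 11576916
P = 11576916/16777216 = 2894229/4194304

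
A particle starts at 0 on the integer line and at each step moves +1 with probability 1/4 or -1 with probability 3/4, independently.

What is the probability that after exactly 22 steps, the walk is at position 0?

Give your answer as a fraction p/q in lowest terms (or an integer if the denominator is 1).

To be at 0 after 22 steps: need exactly 11 steps of +1 and 11 of -1.
Number of such sequences: C(22,11) = 705432
Each has probability (1/4)^11 · (3/4)^11 = 177147/17592186044416
P = 705432 · 177147/17592186044416 = 15620645313/2199023255552

Answer: 15620645313/2199023255552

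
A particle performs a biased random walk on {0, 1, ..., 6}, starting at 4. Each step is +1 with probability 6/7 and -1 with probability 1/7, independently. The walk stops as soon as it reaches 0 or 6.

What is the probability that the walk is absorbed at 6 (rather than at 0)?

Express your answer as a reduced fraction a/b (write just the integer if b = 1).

Answer: 1332/1333

Derivation:
Biased walk: p = 6/7, q = 1/7, r = q/p = 1/6
Gambler's ruin: P(hit 6 before 0 | start at 4) = (1 - r^a)/(1 - r^N)
r^4 = 1/1296; r^6 = 1/46656
P = (1 - 1/1296) / (1 - 1/46656) = 1295/1296 / 46655/46656 = 1332/1333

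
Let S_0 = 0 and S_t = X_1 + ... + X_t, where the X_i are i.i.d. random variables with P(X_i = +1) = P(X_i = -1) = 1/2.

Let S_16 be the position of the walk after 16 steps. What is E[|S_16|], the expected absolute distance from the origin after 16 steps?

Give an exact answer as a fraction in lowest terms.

Answer: 6435/2048

Derivation:
S_16 takes values m ≡ 0 (mod 2) with |m| ≤ 16; P(S_16=m) = C(16,(16+m)/2)/2^16.
Total paths: 2^16 = 65536
Distribution: P(S=-16)=1/65536, P(S=-14)=16/65536, P(S=-12)=120/65536, P(S=-10)=560/65536, P(S=-8)=1820/65536, P(S=-6)=4368/65536, P(S=-4)=8008/65536, P(S=-2)=11440/65536, P(S=0)=12870/65536, P(S=2)=11440/65536, P(S=4)=8008/65536, P(S=6)=4368/65536, P(S=8)=1820/65536, P(S=10)=560/65536, P(S=12)=120/65536, P(S=14)=16/65536, P(S=16)=1/65536
E[|S_16|] = Σ_m |m|·P(S_16=m) = 205920/65536 = 6435/2048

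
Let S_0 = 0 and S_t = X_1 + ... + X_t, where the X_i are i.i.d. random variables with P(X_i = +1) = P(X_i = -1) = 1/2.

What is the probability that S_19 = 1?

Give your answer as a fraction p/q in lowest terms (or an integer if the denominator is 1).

To reach position 1 after 19 steps: need 10 steps of +1 and 9 of -1.
Favorable paths: C(19,10) = 92378
Total paths: 2^19 = 524288
P = 92378/524288 = 46189/262144

Answer: 46189/262144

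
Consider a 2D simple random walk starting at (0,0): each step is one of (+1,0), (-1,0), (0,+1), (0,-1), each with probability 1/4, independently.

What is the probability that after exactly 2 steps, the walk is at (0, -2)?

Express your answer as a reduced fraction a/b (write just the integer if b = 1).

Answer: 1/16

Derivation:
Let h be the number of horizontal steps (so 2-h are vertical). To end at (0,-2) need (h+0)/2 right-steps and ((2-h)-2)/2 up-steps.
Sum over h with 0 ≤ h ≤ 0, h ≡ 0 (mod 2), 2-h ≡ 0 (mod 2):
h=0: C(2,0)·C(0,0)·C(2,0) = 1·1·1 = 1
Total favorable: 1
Total paths: 4^2 = 16
P = 1/16 = 1/16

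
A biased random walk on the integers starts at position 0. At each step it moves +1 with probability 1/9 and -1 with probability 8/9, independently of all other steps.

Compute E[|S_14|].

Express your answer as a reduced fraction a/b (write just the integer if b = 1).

Answer: 83035525721498/7625597484987

Derivation:
S_14 takes values m ≡ 0 (mod 2) with |m| ≤ 14; P(S_14=m) = C(14,(14+m)/2) · (1/9)^((14+m)/2) · (8/9)^((14-m)/2).
Distribution: P(S=-14)=4398046511104/22876792454961, P(S=-12)=7696581394432/22876792454961, P(S=-10)=6253472382976/22876792454961, P(S=-8)=3126736191488/22876792454961, P(S=-6)=1074815565824/22876792454961, P(S=-4)=268703891456/22876792454961, P(S=-2)=16793993216/7625597484987, P(S=0)=2399141888/7625597484987, P(S=2)=262406144/7625597484987, P(S=4)=65601536/22876792454961, P(S=6)=4100096/22876792454961, P(S=8)=186368/22876792454961, P(S=10)=5824/22876792454961, P(S=12)=112/22876792454961, P(S=14)=1/22876792454961
E[|S_14|] = Σ_m |m|·P(S_14=m) = 83035525721498/7625597484987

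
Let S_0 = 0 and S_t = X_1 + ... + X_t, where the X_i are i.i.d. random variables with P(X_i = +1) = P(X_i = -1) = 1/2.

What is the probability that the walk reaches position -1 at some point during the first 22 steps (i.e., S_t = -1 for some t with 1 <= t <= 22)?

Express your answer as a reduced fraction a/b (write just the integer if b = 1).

Count via complement. Let g(t,s) = #length-t paths at position s with S_1..S_t all ≠ -1.
g(t,s) = g(t-1,s-1) + g(t-1,s+1) for s ≠ -1; g(t,-1) = 0.
t=0: g(0,0)=1
t=1: g(1,1)=1
t=2: g(2,0)=1 g(2,2)=1
t=3: g(3,1)=2 g(3,3)=1
t=4: g(4,0)=2 g(4,2)=3 g(4,4)=1
t=5: g(5,1)=5 g(5,3)=4 g(5,5)=1
t=6: g(6,0)=5 g(6,2)=9 g(6,4)=5 g(6,6)=1
t=7: g(7,1)=14 g(7,3)=14 g(7,5)=6 g(7,7)=1
t=8: g(8,0)=14 g(8,2)=28 g(8,4)=20 g(8,6)=7 g(8,8)=1
t=9: g(9,1)=42 g(9,3)=48 g(9,5)=27 g(9,7)=8 g(9,9)=1
t=10: g(10,0)=42 g(10,2)=90 g(10,4)=75 g(10,6)=35 g(10,8)=9 g(10,10)=1
t=11: g(11,1)=132 g(11,3)=165 g(11,5)=110 g(11,7)=44 g(11,9)=10 g(11,11)=1
t=12: g(12,0)=132 g(12,2)=297 g(12,4)=275 g(12,6)=154 g(12,8)=54 g(12,10)=11 g(12,12)=1
t=13: g(13,1)=429 g(13,3)=572 g(13,5)=429 g(13,7)=208 g(13,9)=65 g(13,11)=12 g(13,13)=1
t=14: g(14,0)=429 g(14,2)=1001 g(14,4)=1001 g(14,6)=637 g(14,8)=273 g(14,10)=77 g(14,12)=13 g(14,14)=1
t=15: g(15,1)=1430 g(15,3)=2002 g(15,5)=1638 g(15,7)=910 g(15,9)=350 g(15,11)=90 g(15,13)=14 g(15,15)=1
t=16: g(16,0)=1430 g(16,2)=3432 g(16,4)=3640 g(16,6)=2548 g(16,8)=1260 g(16,10)=440 g(16,12)=104 g(16,14)=15 g(16,16)=1
t=17: g(17,1)=4862 g(17,3)=7072 g(17,5)=6188 g(17,7)=3808 g(17,9)=1700 g(17,11)=544 g(17,13)=119 g(17,15)=16 g(17,17)=1
t=18: g(18,0)=4862 g(18,2)=11934 g(18,4)=13260 g(18,6)=9996 g(18,8)=5508 g(18,10)=2244 g(18,12)=663 g(18,14)=135 g(18,16)=17 g(18,18)=1
t=19: g(19,1)=16796 g(19,3)=25194 g(19,5)=23256 g(19,7)=15504 g(19,9)=7752 g(19,11)=2907 g(19,13)=798 g(19,15)=152 g(19,17)=18 g(19,19)=1
t=20: g(20,0)=16796 g(20,2)=41990 g(20,4)=48450 g(20,6)=38760 g(20,8)=23256 g(20,10)=10659 g(20,12)=3705 g(20,14)=950 g(20,16)=170 g(20,18)=19 g(20,20)=1
t=21: g(21,1)=58786 g(21,3)=90440 g(21,5)=87210 g(21,7)=62016 g(21,9)=33915 g(21,11)=14364 g(21,13)=4655 g(21,15)=1120 g(21,17)=189 g(21,19)=20 g(21,21)=1
t=22: g(22,0)=58786 g(22,2)=149226 g(22,4)=177650 g(22,6)=149226 g(22,8)=95931 g(22,10)=48279 g(22,12)=19019 g(22,14)=5775 g(22,16)=1309 g(22,18)=209 g(22,20)=21 g(22,22)=1
Paths never hitting -1: Σ_s g(22,s) = 705432
Paths hitting -1: 2^22 - 705432 = 3488872
P = 3488872/4194304 = 436109/524288

Answer: 436109/524288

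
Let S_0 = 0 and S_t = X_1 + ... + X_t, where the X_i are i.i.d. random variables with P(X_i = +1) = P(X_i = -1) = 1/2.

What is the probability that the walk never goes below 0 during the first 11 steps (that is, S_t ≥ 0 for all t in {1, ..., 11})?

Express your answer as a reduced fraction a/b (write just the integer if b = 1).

Let f(t,s) = #length-t paths at position s with S_1..S_t all ≥ 0.
f(t,s) = f(t-1,s-1) + f(t-1,s+1) for s ≥ 0; f(t,s) = 0 for s < 0.
t=0: f(0,0)=1
t=1: f(1,1)=1
t=2: f(2,0)=1 f(2,2)=1
t=3: f(3,1)=2 f(3,3)=1
t=4: f(4,0)=2 f(4,2)=3 f(4,4)=1
t=5: f(5,1)=5 f(5,3)=4 f(5,5)=1
t=6: f(6,0)=5 f(6,2)=9 f(6,4)=5 f(6,6)=1
t=7: f(7,1)=14 f(7,3)=14 f(7,5)=6 f(7,7)=1
t=8: f(8,0)=14 f(8,2)=28 f(8,4)=20 f(8,6)=7 f(8,8)=1
t=9: f(9,1)=42 f(9,3)=48 f(9,5)=27 f(9,7)=8 f(9,9)=1
t=10: f(10,0)=42 f(10,2)=90 f(10,4)=75 f(10,6)=35 f(10,8)=9 f(10,10)=1
t=11: f(11,1)=132 f(11,3)=165 f(11,5)=110 f(11,7)=44 f(11,9)=10 f(11,11)=1
Σ_s f(11,s) = 462
P = 462/2048 = 231/1024

Answer: 231/1024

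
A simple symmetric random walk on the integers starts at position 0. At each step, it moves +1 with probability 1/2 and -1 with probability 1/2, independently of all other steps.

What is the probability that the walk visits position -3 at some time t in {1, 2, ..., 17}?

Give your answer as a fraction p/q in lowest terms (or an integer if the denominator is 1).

Answer: 15751/32768

Derivation:
Count via complement. Let g(t,s) = #length-t paths at position s with S_1..S_t all ≠ -3.
g(t,s) = g(t-1,s-1) + g(t-1,s+1) for s ≠ -3; g(t,-3) = 0.
t=0: g(0,0)=1
t=1: g(1,-1)=1 g(1,1)=1
t=2: g(2,-2)=1 g(2,0)=2 g(2,2)=1
t=3: g(3,-1)=3 g(3,1)=3 g(3,3)=1
t=4: g(4,-2)=3 g(4,0)=6 g(4,2)=4 g(4,4)=1
t=5: g(5,-1)=9 g(5,1)=10 g(5,3)=5 g(5,5)=1
t=6: g(6,-2)=9 g(6,0)=19 g(6,2)=15 g(6,4)=6 g(6,6)=1
t=7: g(7,-1)=28 g(7,1)=34 g(7,3)=21 g(7,5)=7 g(7,7)=1
t=8: g(8,-2)=28 g(8,0)=62 g(8,2)=55 g(8,4)=28 g(8,6)=8 g(8,8)=1
t=9: g(9,-1)=90 g(9,1)=117 g(9,3)=83 g(9,5)=36 g(9,7)=9 g(9,9)=1
t=10: g(10,-2)=90 g(10,0)=207 g(10,2)=200 g(10,4)=119 g(10,6)=45 g(10,8)=10 g(10,10)=1
t=11: g(11,-1)=297 g(11,1)=407 g(11,3)=319 g(11,5)=164 g(11,7)=55 g(11,9)=11 g(11,11)=1
t=12: g(12,-2)=297 g(12,0)=704 g(12,2)=726 g(12,4)=483 g(12,6)=219 g(12,8)=66 g(12,10)=12 g(12,12)=1
t=13: g(13,-1)=1001 g(13,1)=1430 g(13,3)=1209 g(13,5)=702 g(13,7)=285 g(13,9)=78 g(13,11)=13 g(13,13)=1
t=14: g(14,-2)=1001 g(14,0)=2431 g(14,2)=2639 g(14,4)=1911 g(14,6)=987 g(14,8)=363 g(14,10)=91 g(14,12)=14 g(14,14)=1
t=15: g(15,-1)=3432 g(15,1)=5070 g(15,3)=4550 g(15,5)=2898 g(15,7)=1350 g(15,9)=454 g(15,11)=105 g(15,13)=15 g(15,15)=1
t=16: g(16,-2)=3432 g(16,0)=8502 g(16,2)=9620 g(16,4)=7448 g(16,6)=4248 g(16,8)=1804 g(16,10)=559 g(16,12)=120 g(16,14)=16 g(16,16)=1
t=17: g(17,-1)=11934 g(17,1)=18122 g(17,3)=17068 g(17,5)=11696 g(17,7)=6052 g(17,9)=2363 g(17,11)=679 g(17,13)=136 g(17,15)=17 g(17,17)=1
Paths never hitting -3: Σ_s g(17,s) = 68068
Paths hitting -3: 2^17 - 68068 = 63004
P = 63004/131072 = 15751/32768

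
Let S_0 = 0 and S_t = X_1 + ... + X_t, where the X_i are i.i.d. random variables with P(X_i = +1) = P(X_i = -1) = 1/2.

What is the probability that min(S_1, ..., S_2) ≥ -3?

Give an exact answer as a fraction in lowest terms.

Answer: 1

Derivation:
Let f(t,s) = #length-t paths at position s with S_1..S_t all ≥ -3.
f(t,s) = f(t-1,s-1) + f(t-1,s+1) for s ≥ -3; f(t,s) = 0 for s < -3.
t=0: f(0,0)=1
t=1: f(1,-1)=1 f(1,1)=1
t=2: f(2,-2)=1 f(2,0)=2 f(2,2)=1
Σ_s f(2,s) = 4
P = 4/4 = 1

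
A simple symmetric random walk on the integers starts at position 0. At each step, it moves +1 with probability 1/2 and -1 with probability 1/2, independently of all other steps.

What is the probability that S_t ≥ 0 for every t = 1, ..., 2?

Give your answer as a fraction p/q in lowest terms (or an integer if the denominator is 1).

Answer: 1/2

Derivation:
Let f(t,s) = #length-t paths at position s with S_1..S_t all ≥ 0.
f(t,s) = f(t-1,s-1) + f(t-1,s+1) for s ≥ 0; f(t,s) = 0 for s < 0.
t=0: f(0,0)=1
t=1: f(1,1)=1
t=2: f(2,0)=1 f(2,2)=1
Σ_s f(2,s) = 2
P = 2/4 = 1/2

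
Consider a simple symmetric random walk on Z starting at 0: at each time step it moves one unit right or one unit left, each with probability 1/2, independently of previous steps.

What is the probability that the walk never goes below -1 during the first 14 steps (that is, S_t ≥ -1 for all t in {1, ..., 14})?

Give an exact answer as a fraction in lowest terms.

Let f(t,s) = #length-t paths at position s with S_1..S_t all ≥ -1.
f(t,s) = f(t-1,s-1) + f(t-1,s+1) for s ≥ -1; f(t,s) = 0 for s < -1.
t=0: f(0,0)=1
t=1: f(1,-1)=1 f(1,1)=1
t=2: f(2,0)=2 f(2,2)=1
t=3: f(3,-1)=2 f(3,1)=3 f(3,3)=1
t=4: f(4,0)=5 f(4,2)=4 f(4,4)=1
t=5: f(5,-1)=5 f(5,1)=9 f(5,3)=5 f(5,5)=1
t=6: f(6,0)=14 f(6,2)=14 f(6,4)=6 f(6,6)=1
t=7: f(7,-1)=14 f(7,1)=28 f(7,3)=20 f(7,5)=7 f(7,7)=1
t=8: f(8,0)=42 f(8,2)=48 f(8,4)=27 f(8,6)=8 f(8,8)=1
t=9: f(9,-1)=42 f(9,1)=90 f(9,3)=75 f(9,5)=35 f(9,7)=9 f(9,9)=1
t=10: f(10,0)=132 f(10,2)=165 f(10,4)=110 f(10,6)=44 f(10,8)=10 f(10,10)=1
t=11: f(11,-1)=132 f(11,1)=297 f(11,3)=275 f(11,5)=154 f(11,7)=54 f(11,9)=11 f(11,11)=1
t=12: f(12,0)=429 f(12,2)=572 f(12,4)=429 f(12,6)=208 f(12,8)=65 f(12,10)=12 f(12,12)=1
t=13: f(13,-1)=429 f(13,1)=1001 f(13,3)=1001 f(13,5)=637 f(13,7)=273 f(13,9)=77 f(13,11)=13 f(13,13)=1
t=14: f(14,0)=1430 f(14,2)=2002 f(14,4)=1638 f(14,6)=910 f(14,8)=350 f(14,10)=90 f(14,12)=14 f(14,14)=1
Σ_s f(14,s) = 6435
P = 6435/16384 = 6435/16384

Answer: 6435/16384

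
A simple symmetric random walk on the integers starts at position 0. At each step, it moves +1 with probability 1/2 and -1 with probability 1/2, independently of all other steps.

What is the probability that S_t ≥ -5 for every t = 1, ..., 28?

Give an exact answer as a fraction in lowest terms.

Answer: 98659305/134217728

Derivation:
Let f(t,s) = #length-t paths at position s with S_1..S_t all ≥ -5.
f(t,s) = f(t-1,s-1) + f(t-1,s+1) for s ≥ -5; f(t,s) = 0 for s < -5.
t=0: f(0,0)=1
t=1: f(1,-1)=1 f(1,1)=1
t=2: f(2,-2)=1 f(2,0)=2 f(2,2)=1
t=3: f(3,-3)=1 f(3,-1)=3 f(3,1)=3 f(3,3)=1
t=4: f(4,-4)=1 f(4,-2)=4 f(4,0)=6 f(4,2)=4 f(4,4)=1
t=5: f(5,-5)=1 f(5,-3)=5 f(5,-1)=10 f(5,1)=10 f(5,3)=5 f(5,5)=1
t=6: f(6,-4)=6 f(6,-2)=15 f(6,0)=20 f(6,2)=15 f(6,4)=6 f(6,6)=1
t=7: f(7,-5)=6 f(7,-3)=21 f(7,-1)=35 f(7,1)=35 f(7,3)=21 f(7,5)=7 f(7,7)=1
t=8: f(8,-4)=27 f(8,-2)=56 f(8,0)=70 f(8,2)=56 f(8,4)=28 f(8,6)=8 f(8,8)=1
t=9: f(9,-5)=27 f(9,-3)=83 f(9,-1)=126 f(9,1)=126 f(9,3)=84 f(9,5)=36 f(9,7)=9 f(9,9)=1
t=10: f(10,-4)=110 f(10,-2)=209 f(10,0)=252 f(10,2)=210 f(10,4)=120 f(10,6)=45 f(10,8)=10 f(10,10)=1
t=11: f(11,-5)=110 f(11,-3)=319 f(11,-1)=461 f(11,1)=462 f(11,3)=330 f(11,5)=165 f(11,7)=55 f(11,9)=11 f(11,11)=1
t=12: f(12,-4)=429 f(12,-2)=780 f(12,0)=923 f(12,2)=792 f(12,4)=495 f(12,6)=220 f(12,8)=66 f(12,10)=12 f(12,12)=1
t=13: f(13,-5)=429 f(13,-3)=1209 f(13,-1)=1703 f(13,1)=1715 f(13,3)=1287 f(13,5)=715 f(13,7)=286 f(13,9)=78 f(13,11)=13 f(13,13)=1
t=14: f(14,-4)=1638 f(14,-2)=2912 f(14,0)=3418 f(14,2)=3002 f(14,4)=2002 f(14,6)=1001 f(14,8)=364 f(14,10)=91 f(14,12)=14 f(14,14)=1
t=15: f(15,-5)=1638 f(15,-3)=4550 f(15,-1)=6330 f(15,1)=6420 f(15,3)=5004 f(15,5)=3003 f(15,7)=1365 f(15,9)=455 f(15,11)=105 f(15,13)=15 f(15,15)=1
t=16: f(16,-4)=6188 f(16,-2)=10880 f(16,0)=12750 f(16,2)=11424 f(16,4)=8007 f(16,6)=4368 f(16,8)=1820 f(16,10)=560 f(16,12)=120 f(16,14)=16 f(16,16)=1
t=17: f(17,-5)=6188 f(17,-3)=17068 f(17,-1)=23630 f(17,1)=24174 f(17,3)=19431 f(17,5)=12375 f(17,7)=6188 f(17,9)=2380 f(17,11)=680 f(17,13)=136 f(17,15)=17 f(17,17)=1
t=18: f(18,-4)=23256 f(18,-2)=40698 f(18,0)=47804 f(18,2)=43605 f(18,4)=31806 f(18,6)=18563 f(18,8)=8568 f(18,10)=3060 f(18,12)=816 f(18,14)=153 f(18,16)=18 f(18,18)=1
t=19: f(19,-5)=23256 f(19,-3)=63954 f(19,-1)=88502 f(19,1)=91409 f(19,3)=75411 f(19,5)=50369 f(19,7)=27131 f(19,9)=11628 f(19,11)=3876 f(19,13)=969 f(19,15)=171 f(19,17)=19 f(19,19)=1
t=20: f(20,-4)=87210 f(20,-2)=152456 f(20,0)=179911 f(20,2)=166820 f(20,4)=125780 f(20,6)=77500 f(20,8)=38759 f(20,10)=15504 f(20,12)=4845 f(20,14)=1140 f(20,16)=190 f(20,18)=20 f(20,20)=1
t=21: f(21,-5)=87210 f(21,-3)=239666 f(21,-1)=332367 f(21,1)=346731 f(21,3)=292600 f(21,5)=203280 f(21,7)=116259 f(21,9)=54263 f(21,11)=20349 f(21,13)=5985 f(21,15)=1330 f(21,17)=210 f(21,19)=21 f(21,21)=1
t=22: f(22,-4)=326876 f(22,-2)=572033 f(22,0)=679098 f(22,2)=639331 f(22,4)=495880 f(22,6)=319539 f(22,8)=170522 f(22,10)=74612 f(22,12)=26334 f(22,14)=7315 f(22,16)=1540 f(22,18)=231 f(22,20)=22 f(22,22)=1
t=23: f(23,-5)=326876 f(23,-3)=898909 f(23,-1)=1251131 f(23,1)=1318429 f(23,3)=1135211 f(23,5)=815419 f(23,7)=490061 f(23,9)=245134 f(23,11)=100946 f(23,13)=33649 f(23,15)=8855 f(23,17)=1771 f(23,19)=253 f(23,21)=23 f(23,23)=1
t=24: f(24,-4)=1225785 f(24,-2)=2150040 f(24,0)=2569560 f(24,2)=2453640 f(24,4)=1950630 f(24,6)=1305480 f(24,8)=735195 f(24,10)=346080 f(24,12)=134595 f(24,14)=42504 f(24,16)=10626 f(24,18)=2024 f(24,20)=276 f(24,22)=24 f(24,24)=1
t=25: f(25,-5)=1225785 f(25,-3)=3375825 f(25,-1)=4719600 f(25,1)=5023200 f(25,3)=4404270 f(25,5)=3256110 f(25,7)=2040675 f(25,9)=1081275 f(25,11)=480675 f(25,13)=177099 f(25,15)=53130 f(25,17)=12650 f(25,19)=2300 f(25,21)=300 f(25,23)=25 f(25,25)=1
t=26: f(26,-4)=4601610 f(26,-2)=8095425 f(26,0)=9742800 f(26,2)=9427470 f(26,4)=7660380 f(26,6)=5296785 f(26,8)=3121950 f(26,10)=1561950 f(26,12)=657774 f(26,14)=230229 f(26,16)=65780 f(26,18)=14950 f(26,20)=2600 f(26,22)=325 f(26,24)=26 f(26,26)=1
t=27: f(27,-5)=4601610 f(27,-3)=12697035 f(27,-1)=17838225 f(27,1)=19170270 f(27,3)=17087850 f(27,5)=12957165 f(27,7)=8418735 f(27,9)=4683900 f(27,11)=2219724 f(27,13)=888003 f(27,15)=296009 f(27,17)=80730 f(27,19)=17550 f(27,21)=2925 f(27,23)=351 f(27,25)=27 f(27,27)=1
t=28: f(28,-4)=17298645 f(28,-2)=30535260 f(28,0)=37008495 f(28,2)=36258120 f(28,4)=30045015 f(28,6)=21375900 f(28,8)=13102635 f(28,10)=6903624 f(28,12)=3107727 f(28,14)=1184012 f(28,16)=376739 f(28,18)=98280 f(28,20)=20475 f(28,22)=3276 f(28,24)=378 f(28,26)=28 f(28,28)=1
Σ_s f(28,s) = 197318610
P = 197318610/268435456 = 98659305/134217728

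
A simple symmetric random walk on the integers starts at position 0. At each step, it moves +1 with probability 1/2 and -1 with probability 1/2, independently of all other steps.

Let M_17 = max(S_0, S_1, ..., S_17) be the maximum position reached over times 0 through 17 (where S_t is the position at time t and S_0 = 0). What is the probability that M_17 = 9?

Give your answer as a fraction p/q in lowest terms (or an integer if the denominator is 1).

Answer: 595/32768

Derivation:
Let M_17 = max(S_0,...,S_17). Use the reflection principle: for j ≥ 1, #{paths with M_17 ≥ j} = #{S_17 ≥ j} + #{S_17 ≥ j+1}.
By reflection, #{M_17 ≥ 9} = #{S_17 ≥ 9} + #{S_17 ≥ 10} = 3214 + 834 = 4048.
#{M_17 ≥ 10} = #{S_17 ≥ 10} + #{S_17 ≥ 11} = 834 + 834 = 1668.
#{M_17 = 9} = 4048 - 1668 = 2380.
P(M_17 = 9) = 2380/131072 = 595/32768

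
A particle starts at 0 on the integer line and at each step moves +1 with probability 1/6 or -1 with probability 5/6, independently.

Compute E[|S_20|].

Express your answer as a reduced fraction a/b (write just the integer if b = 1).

S_20 takes values m ≡ 0 (mod 2) with |m| ≤ 20; P(S_20=m) = C(20,(20+m)/2) · (1/6)^((20+m)/2) · (5/6)^((20-m)/2).
Distribution: P(S=-20)=95367431640625/3656158440062976, P(S=-18)=95367431640625/914039610015744, P(S=-16)=362396240234375/1828079220031488, P(S=-14)=72479248046875/304679870005248, P(S=-12)=246429443359375/1218719480020992, P(S=-10)=9857177734375/76169967501312, P(S=-8)=9857177734375/152339935002624, P(S=-6)=1971435546875/76169967501312, P(S=-4)=5125732421875/609359740010496, P(S=-2)=1025146484375/457019805007872, P(S=0)=451064453125/914039610015744, P(S=2)=41005859375/457019805007872, P(S=4)=8201171875/609359740010496, P(S=6)=126171875/76169967501312, P(S=8)=25234375/152339935002624, P(S=10)=1009375/76169967501312, P(S=12)=1009375/1218719480020992, P(S=14)=11875/304679870005248, P(S=16)=2375/1828079220031488, P(S=18)=25/914039610015744, P(S=20)=1/3656158440062976
E[|S_20|] = Σ_m |m|·P(S_20=m) = 3046910528463145/228509902503936

Answer: 3046910528463145/228509902503936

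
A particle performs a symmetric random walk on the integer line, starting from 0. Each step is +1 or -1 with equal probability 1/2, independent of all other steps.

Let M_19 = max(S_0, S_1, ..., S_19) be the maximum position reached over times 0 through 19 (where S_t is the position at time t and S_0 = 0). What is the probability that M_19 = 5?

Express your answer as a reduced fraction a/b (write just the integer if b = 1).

Let M_19 = max(S_0,...,S_19). Use the reflection principle: for j ≥ 1, #{paths with M_19 ≥ j} = #{S_19 ≥ j} + #{S_19 ≥ j+1}.
By reflection, #{M_19 ≥ 5} = #{S_19 ≥ 5} + #{S_19 ≥ 6} = 94184 + 43796 = 137980.
#{M_19 ≥ 6} = #{S_19 ≥ 6} + #{S_19 ≥ 7} = 43796 + 43796 = 87592.
#{M_19 = 5} = 137980 - 87592 = 50388.
P(M_19 = 5) = 50388/524288 = 12597/131072

Answer: 12597/131072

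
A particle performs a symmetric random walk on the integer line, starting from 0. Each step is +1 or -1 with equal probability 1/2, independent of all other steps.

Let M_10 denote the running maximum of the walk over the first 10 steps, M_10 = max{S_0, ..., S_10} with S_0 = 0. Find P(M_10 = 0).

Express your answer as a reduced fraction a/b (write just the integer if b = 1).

Let M_10 = max(S_0,...,S_10). Use the reflection principle: for j ≥ 1, #{paths with M_10 ≥ j} = #{S_10 ≥ j} + #{S_10 ≥ j+1}.
P(M_10 ≥ 0) = 1 since S_0 = 0, so #{M_10 ≥ 0} = 1024.
#{M_10 ≥ 1} = #{S_10 ≥ 1} + #{S_10 ≥ 2} = 386 + 386 = 772.
#{M_10 = 0} = 1024 - 772 = 252.
P(M_10 = 0) = 252/1024 = 63/256

Answer: 63/256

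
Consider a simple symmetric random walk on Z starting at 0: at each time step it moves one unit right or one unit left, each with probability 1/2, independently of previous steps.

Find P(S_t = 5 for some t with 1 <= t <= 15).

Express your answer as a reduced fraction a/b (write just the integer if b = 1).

Answer: 6885/32768

Derivation:
Count via complement. Let g(t,s) = #length-t paths at position s with S_1..S_t all ≠ 5.
g(t,s) = g(t-1,s-1) + g(t-1,s+1) for s ≠ 5; g(t,5) = 0.
t=0: g(0,0)=1
t=1: g(1,-1)=1 g(1,1)=1
t=2: g(2,-2)=1 g(2,0)=2 g(2,2)=1
t=3: g(3,-3)=1 g(3,-1)=3 g(3,1)=3 g(3,3)=1
t=4: g(4,-4)=1 g(4,-2)=4 g(4,0)=6 g(4,2)=4 g(4,4)=1
t=5: g(5,-5)=1 g(5,-3)=5 g(5,-1)=10 g(5,1)=10 g(5,3)=5
t=6: g(6,-6)=1 g(6,-4)=6 g(6,-2)=15 g(6,0)=20 g(6,2)=15 g(6,4)=5
t=7: g(7,-7)=1 g(7,-5)=7 g(7,-3)=21 g(7,-1)=35 g(7,1)=35 g(7,3)=20
t=8: g(8,-8)=1 g(8,-6)=8 g(8,-4)=28 g(8,-2)=56 g(8,0)=70 g(8,2)=55 g(8,4)=20
t=9: g(9,-9)=1 g(9,-7)=9 g(9,-5)=36 g(9,-3)=84 g(9,-1)=126 g(9,1)=125 g(9,3)=75
t=10: g(10,-10)=1 g(10,-8)=10 g(10,-6)=45 g(10,-4)=120 g(10,-2)=210 g(10,0)=251 g(10,2)=200 g(10,4)=75
t=11: g(11,-11)=1 g(11,-9)=11 g(11,-7)=55 g(11,-5)=165 g(11,-3)=330 g(11,-1)=461 g(11,1)=451 g(11,3)=275
t=12: g(12,-12)=1 g(12,-10)=12 g(12,-8)=66 g(12,-6)=220 g(12,-4)=495 g(12,-2)=791 g(12,0)=912 g(12,2)=726 g(12,4)=275
t=13: g(13,-13)=1 g(13,-11)=13 g(13,-9)=78 g(13,-7)=286 g(13,-5)=715 g(13,-3)=1286 g(13,-1)=1703 g(13,1)=1638 g(13,3)=1001
t=14: g(14,-14)=1 g(14,-12)=14 g(14,-10)=91 g(14,-8)=364 g(14,-6)=1001 g(14,-4)=2001 g(14,-2)=2989 g(14,0)=3341 g(14,2)=2639 g(14,4)=1001
t=15: g(15,-15)=1 g(15,-13)=15 g(15,-11)=105 g(15,-9)=455 g(15,-7)=1365 g(15,-5)=3002 g(15,-3)=4990 g(15,-1)=6330 g(15,1)=5980 g(15,3)=3640
Paths never hitting 5: Σ_s g(15,s) = 25883
Paths hitting 5: 2^15 - 25883 = 6885
P = 6885/32768 = 6885/32768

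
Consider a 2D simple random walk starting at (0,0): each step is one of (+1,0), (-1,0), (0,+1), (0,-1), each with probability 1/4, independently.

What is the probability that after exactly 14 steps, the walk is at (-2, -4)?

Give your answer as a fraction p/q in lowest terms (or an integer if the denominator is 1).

Answer: 3006003/268435456

Derivation:
Let h be the number of horizontal steps (so 14-h are vertical). To end at (-2,-4) need (h-2)/2 right-steps and ((14-h)-4)/2 up-steps.
Sum over h with 2 ≤ h ≤ 10, h ≡ 0 (mod 2), 14-h ≡ 0 (mod 2):
h=2: C(14,2)·C(2,0)·C(12,4) = 91·1·495 = 45045
h=4: C(14,4)·C(4,1)·C(10,3) = 1001·4·120 = 480480
h=6: C(14,6)·C(6,2)·C(8,2) = 3003·15·28 = 1261260
h=8: C(14,8)·C(8,3)·C(6,1) = 3003·56·6 = 1009008
h=10: C(14,10)·C(10,4)·C(4,0) = 1001·210·1 = 210210
Total favorable: 3006003
Total paths: 4^14 = 268435456
P = 3006003/268435456 = 3006003/268435456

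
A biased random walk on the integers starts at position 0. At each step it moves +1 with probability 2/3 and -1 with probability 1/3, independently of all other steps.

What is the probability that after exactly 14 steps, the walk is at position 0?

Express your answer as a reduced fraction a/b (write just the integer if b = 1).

To be at 0 after 14 steps: need exactly 7 steps of +1 and 7 of -1.
Number of such sequences: C(14,7) = 3432
Each has probability (2/3)^7 · (1/3)^7 = 128/4782969
P = 3432 · 128/4782969 = 146432/1594323

Answer: 146432/1594323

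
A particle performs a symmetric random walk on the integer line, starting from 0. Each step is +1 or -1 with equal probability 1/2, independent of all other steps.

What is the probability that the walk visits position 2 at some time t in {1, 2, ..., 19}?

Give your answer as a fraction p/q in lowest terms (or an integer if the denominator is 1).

Answer: 84883/131072

Derivation:
Count via complement. Let g(t,s) = #length-t paths at position s with S_1..S_t all ≠ 2.
g(t,s) = g(t-1,s-1) + g(t-1,s+1) for s ≠ 2; g(t,2) = 0.
t=0: g(0,0)=1
t=1: g(1,-1)=1 g(1,1)=1
t=2: g(2,-2)=1 g(2,0)=2
t=3: g(3,-3)=1 g(3,-1)=3 g(3,1)=2
t=4: g(4,-4)=1 g(4,-2)=4 g(4,0)=5
t=5: g(5,-5)=1 g(5,-3)=5 g(5,-1)=9 g(5,1)=5
t=6: g(6,-6)=1 g(6,-4)=6 g(6,-2)=14 g(6,0)=14
t=7: g(7,-7)=1 g(7,-5)=7 g(7,-3)=20 g(7,-1)=28 g(7,1)=14
t=8: g(8,-8)=1 g(8,-6)=8 g(8,-4)=27 g(8,-2)=48 g(8,0)=42
t=9: g(9,-9)=1 g(9,-7)=9 g(9,-5)=35 g(9,-3)=75 g(9,-1)=90 g(9,1)=42
t=10: g(10,-10)=1 g(10,-8)=10 g(10,-6)=44 g(10,-4)=110 g(10,-2)=165 g(10,0)=132
t=11: g(11,-11)=1 g(11,-9)=11 g(11,-7)=54 g(11,-5)=154 g(11,-3)=275 g(11,-1)=297 g(11,1)=132
t=12: g(12,-12)=1 g(12,-10)=12 g(12,-8)=65 g(12,-6)=208 g(12,-4)=429 g(12,-2)=572 g(12,0)=429
t=13: g(13,-13)=1 g(13,-11)=13 g(13,-9)=77 g(13,-7)=273 g(13,-5)=637 g(13,-3)=1001 g(13,-1)=1001 g(13,1)=429
t=14: g(14,-14)=1 g(14,-12)=14 g(14,-10)=90 g(14,-8)=350 g(14,-6)=910 g(14,-4)=1638 g(14,-2)=2002 g(14,0)=1430
t=15: g(15,-15)=1 g(15,-13)=15 g(15,-11)=104 g(15,-9)=440 g(15,-7)=1260 g(15,-5)=2548 g(15,-3)=3640 g(15,-1)=3432 g(15,1)=1430
t=16: g(16,-16)=1 g(16,-14)=16 g(16,-12)=119 g(16,-10)=544 g(16,-8)=1700 g(16,-6)=3808 g(16,-4)=6188 g(16,-2)=7072 g(16,0)=4862
t=17: g(17,-17)=1 g(17,-15)=17 g(17,-13)=135 g(17,-11)=663 g(17,-9)=2244 g(17,-7)=5508 g(17,-5)=9996 g(17,-3)=13260 g(17,-1)=11934 g(17,1)=4862
t=18: g(18,-18)=1 g(18,-16)=18 g(18,-14)=152 g(18,-12)=798 g(18,-10)=2907 g(18,-8)=7752 g(18,-6)=15504 g(18,-4)=23256 g(18,-2)=25194 g(18,0)=16796
t=19: g(19,-19)=1 g(19,-17)=19 g(19,-15)=170 g(19,-13)=950 g(19,-11)=3705 g(19,-9)=10659 g(19,-7)=23256 g(19,-5)=38760 g(19,-3)=48450 g(19,-1)=41990 g(19,1)=16796
Paths never hitting 2: Σ_s g(19,s) = 184756
Paths hitting 2: 2^19 - 184756 = 339532
P = 339532/524288 = 84883/131072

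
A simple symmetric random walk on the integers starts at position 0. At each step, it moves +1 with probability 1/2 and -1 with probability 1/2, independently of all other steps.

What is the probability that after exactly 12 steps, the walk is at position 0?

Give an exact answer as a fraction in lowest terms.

To return to 0 after 12 steps: need exactly 6 steps of +1 and 6 of -1.
Favorable paths: C(12,6) = 924
Total paths: 2^12 = 4096
P = 924/4096 = 231/1024

Answer: 231/1024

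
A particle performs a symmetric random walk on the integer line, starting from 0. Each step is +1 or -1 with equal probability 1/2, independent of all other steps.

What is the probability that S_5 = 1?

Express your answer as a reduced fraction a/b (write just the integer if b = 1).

To reach position 1 after 5 steps: need 3 steps of +1 and 2 of -1.
Favorable paths: C(5,3) = 10
Total paths: 2^5 = 32
P = 10/32 = 5/16

Answer: 5/16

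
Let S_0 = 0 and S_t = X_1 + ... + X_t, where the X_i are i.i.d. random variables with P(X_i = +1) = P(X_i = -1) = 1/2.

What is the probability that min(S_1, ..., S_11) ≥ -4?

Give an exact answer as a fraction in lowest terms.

Answer: 1749/2048

Derivation:
Let f(t,s) = #length-t paths at position s with S_1..S_t all ≥ -4.
f(t,s) = f(t-1,s-1) + f(t-1,s+1) for s ≥ -4; f(t,s) = 0 for s < -4.
t=0: f(0,0)=1
t=1: f(1,-1)=1 f(1,1)=1
t=2: f(2,-2)=1 f(2,0)=2 f(2,2)=1
t=3: f(3,-3)=1 f(3,-1)=3 f(3,1)=3 f(3,3)=1
t=4: f(4,-4)=1 f(4,-2)=4 f(4,0)=6 f(4,2)=4 f(4,4)=1
t=5: f(5,-3)=5 f(5,-1)=10 f(5,1)=10 f(5,3)=5 f(5,5)=1
t=6: f(6,-4)=5 f(6,-2)=15 f(6,0)=20 f(6,2)=15 f(6,4)=6 f(6,6)=1
t=7: f(7,-3)=20 f(7,-1)=35 f(7,1)=35 f(7,3)=21 f(7,5)=7 f(7,7)=1
t=8: f(8,-4)=20 f(8,-2)=55 f(8,0)=70 f(8,2)=56 f(8,4)=28 f(8,6)=8 f(8,8)=1
t=9: f(9,-3)=75 f(9,-1)=125 f(9,1)=126 f(9,3)=84 f(9,5)=36 f(9,7)=9 f(9,9)=1
t=10: f(10,-4)=75 f(10,-2)=200 f(10,0)=251 f(10,2)=210 f(10,4)=120 f(10,6)=45 f(10,8)=10 f(10,10)=1
t=11: f(11,-3)=275 f(11,-1)=451 f(11,1)=461 f(11,3)=330 f(11,5)=165 f(11,7)=55 f(11,9)=11 f(11,11)=1
Σ_s f(11,s) = 1749
P = 1749/2048 = 1749/2048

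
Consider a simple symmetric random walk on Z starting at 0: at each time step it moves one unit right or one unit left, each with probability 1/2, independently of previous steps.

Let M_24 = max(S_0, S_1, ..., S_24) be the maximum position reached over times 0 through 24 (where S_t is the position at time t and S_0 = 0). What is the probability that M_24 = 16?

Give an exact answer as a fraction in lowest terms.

Let M_24 = max(S_0,...,S_24). Use the reflection principle: for j ≥ 1, #{paths with M_24 ≥ j} = #{S_24 ≥ j} + #{S_24 ≥ j+1}.
By reflection, #{M_24 ≥ 16} = #{S_24 ≥ 16} + #{S_24 ≥ 17} = 12951 + 2325 = 15276.
#{M_24 ≥ 17} = #{S_24 ≥ 17} + #{S_24 ≥ 18} = 2325 + 2325 = 4650.
#{M_24 = 16} = 15276 - 4650 = 10626.
P(M_24 = 16) = 10626/16777216 = 5313/8388608

Answer: 5313/8388608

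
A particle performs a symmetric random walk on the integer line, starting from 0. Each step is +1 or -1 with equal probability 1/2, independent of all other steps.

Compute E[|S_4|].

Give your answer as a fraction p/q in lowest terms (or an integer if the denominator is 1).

S_4 takes values m ≡ 0 (mod 2) with |m| ≤ 4; P(S_4=m) = C(4,(4+m)/2)/2^4.
Total paths: 2^4 = 16
Distribution: P(S=-4)=1/16, P(S=-2)=4/16, P(S=0)=6/16, P(S=2)=4/16, P(S=4)=1/16
E[|S_4|] = Σ_m |m|·P(S_4=m) = 24/16 = 3/2

Answer: 3/2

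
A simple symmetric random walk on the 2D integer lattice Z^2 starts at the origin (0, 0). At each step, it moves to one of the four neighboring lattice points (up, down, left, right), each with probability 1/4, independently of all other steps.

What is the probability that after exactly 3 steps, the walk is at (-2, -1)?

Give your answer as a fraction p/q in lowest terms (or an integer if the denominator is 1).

Answer: 3/64

Derivation:
Let h be the number of horizontal steps (so 3-h are vertical). To end at (-2,-1) need (h-2)/2 right-steps and ((3-h)-1)/2 up-steps.
Sum over h with 2 ≤ h ≤ 2, h ≡ 0 (mod 2), 3-h ≡ 1 (mod 2):
h=2: C(3,2)·C(2,0)·C(1,0) = 3·1·1 = 3
Total favorable: 3
Total paths: 4^3 = 64
P = 3/64 = 3/64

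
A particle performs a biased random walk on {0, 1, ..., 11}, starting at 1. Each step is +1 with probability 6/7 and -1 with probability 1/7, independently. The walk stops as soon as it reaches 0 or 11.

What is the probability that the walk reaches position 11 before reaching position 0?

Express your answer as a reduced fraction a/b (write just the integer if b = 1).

Biased walk: p = 6/7, q = 1/7, r = q/p = 1/6
Gambler's ruin: P(hit 11 before 0 | start at 1) = (1 - r^a)/(1 - r^N)
r^1 = 1/6; r^11 = 1/362797056
P = (1 - 1/6) / (1 - 1/362797056) = 5/6 / 362797055/362797056 = 60466176/72559411

Answer: 60466176/72559411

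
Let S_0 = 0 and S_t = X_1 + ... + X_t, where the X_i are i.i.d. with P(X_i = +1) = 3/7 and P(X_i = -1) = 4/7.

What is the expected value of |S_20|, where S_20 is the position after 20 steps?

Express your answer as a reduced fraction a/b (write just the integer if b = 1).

S_20 takes values m ≡ 0 (mod 2) with |m| ≤ 20; P(S_20=m) = C(20,(20+m)/2) · (3/7)^((20+m)/2) · (4/7)^((20-m)/2).
Distribution: P(S=-20)=1099511627776/79792266297612001, P(S=-18)=16492674416640/79792266297612001, P(S=-16)=117510305218560/79792266297612001, P(S=-14)=528796373483520/79792266297612001, P(S=-12)=1685538440478720/79792266297612001, P(S=-10)=4045292257148928/79792266297612001, P(S=-8)=7584922982154240/79792266297612001, P(S=-6)=11377384473231360/79792266297612001, P(S=-4)=13866187326750720/79792266297612001, P(S=-2)=13866187326750720/79792266297612001, P(S=0)=11439604544569344/79792266297612001, P(S=2)=7799730371297280/79792266297612001, P(S=4)=4387348333854720/79792266297612001, P(S=6)=2024930000240640/79792266297612001, P(S=8)=759348750090240/79792266297612001, P(S=10)=227804625027072/79792266297612001, P(S=12)=53391708990720/79792266297612001, P(S=14)=9422066292480/79792266297612001, P(S=16)=1177758286560/79792266297612001, P(S=18)=92980917360/79792266297612001, P(S=20)=3486784401/79792266297612001
E[|S_20|] = Σ_m |m|·P(S_20=m) = 336866838289900340/79792266297612001

Answer: 336866838289900340/79792266297612001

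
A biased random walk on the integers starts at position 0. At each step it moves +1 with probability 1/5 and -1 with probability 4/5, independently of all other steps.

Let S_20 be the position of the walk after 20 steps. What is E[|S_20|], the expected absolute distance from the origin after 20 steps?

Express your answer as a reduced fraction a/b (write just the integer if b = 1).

S_20 takes values m ≡ 0 (mod 2) with |m| ≤ 20; P(S_20=m) = C(20,(20+m)/2) · (1/5)^((20+m)/2) · (4/5)^((20-m)/2).
Distribution: P(S=-20)=1099511627776/95367431640625, P(S=-18)=1099511627776/19073486328125, P(S=-16)=2611340115968/19073486328125, P(S=-14)=3917010173952/19073486328125, P(S=-12)=4161823309824/19073486328125, P(S=-10)=16647293239296/95367431640625, P(S=-8)=2080911654912/19073486328125, P(S=-6)=1040455827456/19073486328125, P(S=-4)=422685179904/19073486328125, P(S=-2)=140895059968/19073486328125, P(S=0)=193730707456/95367431640625, P(S=2)=8805941248/19073486328125, P(S=4)=1651113984/19073486328125, P(S=6)=254017536/19073486328125, P(S=8)=31752192/19073486328125, P(S=10)=15876096/95367431640625, P(S=12)=248064/19073486328125, P(S=14)=14592/19073486328125, P(S=16)=608/19073486328125, P(S=18)=16/19073486328125, P(S=20)=1/95367431640625
E[|S_20|] = Σ_m |m|·P(S_20=m) = 228933894746404/19073486328125

Answer: 228933894746404/19073486328125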